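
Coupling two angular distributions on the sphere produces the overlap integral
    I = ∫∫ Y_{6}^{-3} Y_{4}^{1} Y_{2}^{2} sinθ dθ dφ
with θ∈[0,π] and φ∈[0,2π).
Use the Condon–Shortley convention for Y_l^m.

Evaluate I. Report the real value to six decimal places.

Rules hold: Σm=0, L=12 even, 2≤2≤10.
N = 13·9·5 = 585
Δ = 8!·4!·0!/13! = 1/6435
Racah Σ t=4..4: t=4:+1/2304 = 1/2304
⇒ 3j(6 4 2; 0 0 0)² = 5/143, sgn +1
Racah Σ t=5..5: t=5:−1/17280 = -1/17280
⇒ 3j(6 4 2; -3 1 2)² = 14/715, sgn -1
4πI² = N·(3j₀)²·(3jₘ)² = 630/1573
I = -1·√(0.400509/4π) = -0.17852580

-0.178526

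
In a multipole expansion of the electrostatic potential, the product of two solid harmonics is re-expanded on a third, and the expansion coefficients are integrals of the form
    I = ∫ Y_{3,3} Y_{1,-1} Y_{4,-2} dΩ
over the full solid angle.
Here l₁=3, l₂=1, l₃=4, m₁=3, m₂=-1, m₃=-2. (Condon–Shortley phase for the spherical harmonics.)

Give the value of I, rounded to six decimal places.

Rules hold: Σm=0, L=8 even, 2≤4≤4.
N = 7·3·9 = 189
Δ = 0!·6!·2!/9! = 1/252
Racah Σ t=0..0: t=0:+1/36 = 1/36
⇒ 3j(3 1 4; 0 0 0)² = 4/63, sgn +1
Racah Σ t=0..0: t=0:+1/1440 = 1/1440
⇒ 3j(3 1 4; 3 -1 -2)² = 1/252, sgn +1
4πI² = N·(3j₀)²·(3jₘ)² = 1/21
I = +1·√(0.047619/4π) = 0.06155813

0.061558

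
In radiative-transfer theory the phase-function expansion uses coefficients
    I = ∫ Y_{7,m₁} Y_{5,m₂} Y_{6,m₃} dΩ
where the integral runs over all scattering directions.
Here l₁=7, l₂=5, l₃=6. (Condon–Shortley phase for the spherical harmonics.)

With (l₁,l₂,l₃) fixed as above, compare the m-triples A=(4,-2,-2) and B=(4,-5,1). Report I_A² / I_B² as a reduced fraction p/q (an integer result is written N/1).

Shared (l₁,l₂,l₃)=(7,5,6): N and (l;000)² cancel in I_A²/I_B².
A: Δ = 6!·8!·4!/19! = 1/174594420; Racah Σ t=0..3: t=0:+1/3110400 t=1:−1/691200 t=2:+1/1451520 t=3:−1/34836480 = -1/2150400; ⇒ 3j(7 5 6; 4 -2 -2)² = 729/83980, sgn -1
B: Δ = 6!·8!·4!/19! = 1/174594420; Racah Σ t=0..0: t=0:+1/12441600 = 1/12441600; ⇒ 3j(7 5 6; 4 -5 1)² = 245/12597, sgn -1
I_A²/I_B² = (729/83980)/(245/12597) = 2187/4900

2187/4900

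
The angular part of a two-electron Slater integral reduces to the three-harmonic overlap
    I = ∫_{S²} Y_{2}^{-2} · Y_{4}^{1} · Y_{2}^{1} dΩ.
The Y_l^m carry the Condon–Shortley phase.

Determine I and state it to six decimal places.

Checks pass: Σm=0; 8 even; l₃=2∈[2,6].
(2·2+1)(2·4+1)(2·2+1) = 225
Δ: 4! 0! 4! / 9! → 1/630
sum: t=2:+1/16 = 1/16
3j²(2 4 2; 0 0 0) = Δ·Π!·Σ² = 2/35  (sign +1)
sum: t=4:+1/144 = 1/144
3j²(2 4 2; -2 1 1) = Δ·Π!·Σ² = 1/126  (sign -1)
combine: 4πI² = 225·2/35·1/126 = 5/49
take √, sign -1: I = -0.09011188

-0.090112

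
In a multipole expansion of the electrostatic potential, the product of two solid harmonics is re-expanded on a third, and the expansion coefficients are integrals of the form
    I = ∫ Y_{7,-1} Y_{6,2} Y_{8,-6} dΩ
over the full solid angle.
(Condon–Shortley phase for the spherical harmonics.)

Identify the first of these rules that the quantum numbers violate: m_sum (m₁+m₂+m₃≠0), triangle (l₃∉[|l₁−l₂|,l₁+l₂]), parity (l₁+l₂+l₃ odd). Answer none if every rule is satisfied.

m_sum

m₁+m₂+m₃ = -1 + 2 − 6 = -5  ✗
triangle: |7−6|=1 ≤ l₃=8 ≤ 7+6=13
parity: l₁+l₂+l₃ = 21 is odd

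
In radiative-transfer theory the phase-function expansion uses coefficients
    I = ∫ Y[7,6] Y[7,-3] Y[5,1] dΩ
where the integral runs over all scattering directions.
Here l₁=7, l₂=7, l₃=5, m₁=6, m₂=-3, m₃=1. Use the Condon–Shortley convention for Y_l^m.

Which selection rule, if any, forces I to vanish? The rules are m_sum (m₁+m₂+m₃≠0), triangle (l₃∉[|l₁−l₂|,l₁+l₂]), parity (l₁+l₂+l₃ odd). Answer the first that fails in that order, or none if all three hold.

Σmᵢ = 4  ✗
l₃∈[|l₁−l₂|,l₁+l₂]=[0,14], have l₃=5
Σlᵢ = 19 ⇒ odd

m_sum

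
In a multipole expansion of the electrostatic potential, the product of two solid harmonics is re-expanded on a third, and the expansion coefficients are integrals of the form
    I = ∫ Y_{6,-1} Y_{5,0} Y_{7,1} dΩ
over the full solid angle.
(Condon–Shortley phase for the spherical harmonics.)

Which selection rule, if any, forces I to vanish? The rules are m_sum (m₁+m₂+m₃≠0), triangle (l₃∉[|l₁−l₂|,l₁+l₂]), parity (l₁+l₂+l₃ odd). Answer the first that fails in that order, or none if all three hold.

m₁+m₂+m₃ = -1 + 0 + 1 = 0  ✓
triangle: |6−5|=1 ≤ l₃=7 ≤ 6+5=11  ✓
parity: l₁+l₂+l₃ = 18 is even  ✓

none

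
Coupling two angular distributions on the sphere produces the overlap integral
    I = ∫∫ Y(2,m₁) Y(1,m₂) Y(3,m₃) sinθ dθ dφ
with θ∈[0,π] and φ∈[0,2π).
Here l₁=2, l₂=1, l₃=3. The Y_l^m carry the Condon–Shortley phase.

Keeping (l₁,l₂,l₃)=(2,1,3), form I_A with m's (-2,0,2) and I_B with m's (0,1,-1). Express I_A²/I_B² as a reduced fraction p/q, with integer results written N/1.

5/6

Same 2,1,3: normalisation and zero-m 3j drop out of the ratio.
A: Δ: 0! 4! 2! / 7! → 1/105; sum: t=0:+1/24 = 1/24; 3j²(2 1 3; -2 0 2) = Δ·Π!·Σ² = 1/21  (sign -1)
B: Δ: 0! 4! 2! / 7! → 1/105; sum: t=0:+1/8 = 1/8; 3j²(2 1 3; 0 1 -1) = Δ·Π!·Σ² = 2/35  (sign +1)
I_A²/I_B² = (1/21)/(2/35) = 5/6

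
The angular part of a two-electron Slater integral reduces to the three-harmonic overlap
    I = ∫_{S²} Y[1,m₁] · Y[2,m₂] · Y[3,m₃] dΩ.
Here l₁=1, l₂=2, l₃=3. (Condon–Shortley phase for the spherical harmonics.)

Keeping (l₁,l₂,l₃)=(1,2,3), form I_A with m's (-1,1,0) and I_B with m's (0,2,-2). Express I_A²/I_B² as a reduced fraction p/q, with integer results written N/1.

3/5

Shared (l₁,l₂,l₃)=(1,2,3): N and (l;000)² cancel in I_A²/I_B².
A: Δ = 0!·2!·4!/7! = 1/105; Racah Σ t=0..0: t=0:+1/12 = 1/12; ⇒ 3j(1 2 3; -1 1 0)² = 1/35, sgn -1
B: Δ = 0!·2!·4!/7! = 1/105; Racah Σ t=0..0: t=0:+1/24 = 1/24; ⇒ 3j(1 2 3; 0 2 -2)² = 1/21, sgn -1
I_A²/I_B² = (1/35)/(1/21) = 3/5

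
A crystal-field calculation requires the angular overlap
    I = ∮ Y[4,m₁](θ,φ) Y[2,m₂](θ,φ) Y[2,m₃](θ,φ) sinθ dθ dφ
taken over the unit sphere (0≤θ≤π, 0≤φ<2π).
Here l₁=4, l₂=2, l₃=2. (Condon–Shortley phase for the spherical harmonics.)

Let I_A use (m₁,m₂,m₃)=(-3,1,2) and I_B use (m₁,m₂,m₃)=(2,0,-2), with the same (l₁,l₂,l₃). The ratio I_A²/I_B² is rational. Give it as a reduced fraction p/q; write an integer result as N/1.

7/3

Shared (l₁,l₂,l₃)=(4,2,2): N and (l;000)² cancel in I_A²/I_B².
A: Δ = 4!·4!·0!/9! = 1/630; Racah Σ t=3..3: t=3:−1/144 = -1/144; ⇒ 3j(4 2 2; -3 1 2)² = 1/18, sgn -1
B: Δ = 4!·4!·0!/9! = 1/630; Racah Σ t=2..2: t=2:+1/96 = 1/96; ⇒ 3j(4 2 2; 2 0 -2)² = 1/42, sgn +1
I_A²/I_B² = (1/18)/(1/42) = 7/3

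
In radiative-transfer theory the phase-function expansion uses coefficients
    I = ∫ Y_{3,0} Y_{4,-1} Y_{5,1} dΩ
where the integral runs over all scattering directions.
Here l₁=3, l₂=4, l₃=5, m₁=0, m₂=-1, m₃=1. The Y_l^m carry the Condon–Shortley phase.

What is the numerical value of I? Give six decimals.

m-sum 0 ✓  L=12 even ✓  1≤5≤7 ✓
Π(2lᵢ+1) = 7×9×11 = 693
triangle coeff Δ(3,4,5) = 1/180180
Σ_t [0,2]: t=0:+1/576 t=1:−1/144 t=2:+1/576 = -1/288
(3j)²=20/1001 [(3 4 5; 0 0 0)], sign=+1
Σ_t [0,2]: t=0:+1/432 t=1:−1/192 t=2:+1/1440 = -19/8640
(3j)²=361/30030 [(3 4 5; 0 -1 1)], sign=-1
⇒ 4πI² = 2166/13013
I = (-1)√(2166/13013/(4π)) = -0.11508947

-0.115089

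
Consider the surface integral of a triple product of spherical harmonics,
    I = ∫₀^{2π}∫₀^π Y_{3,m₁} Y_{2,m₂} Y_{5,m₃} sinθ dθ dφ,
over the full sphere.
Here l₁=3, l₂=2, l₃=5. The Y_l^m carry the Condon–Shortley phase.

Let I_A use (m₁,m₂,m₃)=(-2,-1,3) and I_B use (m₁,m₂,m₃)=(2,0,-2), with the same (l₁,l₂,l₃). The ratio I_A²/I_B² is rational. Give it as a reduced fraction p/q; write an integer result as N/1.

16/9

Same 3,2,5: normalisation and zero-m 3j drop out of the ratio.
A: Δ: 0! 6! 4! / 11! → 1/2310; sum: t=0:+1/720 = 1/720; 3j²(3 2 5; -2 -1 3) = Δ·Π!·Σ² = 8/165  (sign +1)
B: Δ: 0! 6! 4! / 11! → 1/2310; sum: t=0:+1/480 = 1/480; 3j²(3 2 5; 2 0 -2) = Δ·Π!·Σ² = 3/110  (sign -1)
I_A²/I_B² = (8/165)/(3/110) = 16/9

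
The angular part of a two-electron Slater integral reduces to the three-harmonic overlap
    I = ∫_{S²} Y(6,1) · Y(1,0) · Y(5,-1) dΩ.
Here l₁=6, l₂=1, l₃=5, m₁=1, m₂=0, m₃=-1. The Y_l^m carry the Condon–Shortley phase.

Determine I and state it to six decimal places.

Rules hold: Σm=0, L=12 even, 5≤5≤7.
N = 13·3·11 = 429
Δ = 2!·10!·0!/13! = 1/858
Racah Σ t=1..1: t=1:−1/14400 = -1/14400
⇒ 3j(6 1 5; 0 0 0)² = 6/143, sgn +1
Racah Σ t=1..1: t=1:−1/17280 = -1/17280
⇒ 3j(6 1 5; 1 0 -1)² = 35/858, sgn -1
4πI² = N·(3j₀)²·(3jₘ)² = 105/143
I = -1·√(0.734266/4π) = -0.24172507

-0.241725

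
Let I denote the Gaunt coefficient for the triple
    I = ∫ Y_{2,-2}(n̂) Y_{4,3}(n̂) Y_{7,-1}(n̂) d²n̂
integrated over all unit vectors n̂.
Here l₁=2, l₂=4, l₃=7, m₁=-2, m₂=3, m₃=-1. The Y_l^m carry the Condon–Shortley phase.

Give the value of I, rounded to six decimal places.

|2−4|≤7≤2+4 violated ⇒ I = 0

0.000000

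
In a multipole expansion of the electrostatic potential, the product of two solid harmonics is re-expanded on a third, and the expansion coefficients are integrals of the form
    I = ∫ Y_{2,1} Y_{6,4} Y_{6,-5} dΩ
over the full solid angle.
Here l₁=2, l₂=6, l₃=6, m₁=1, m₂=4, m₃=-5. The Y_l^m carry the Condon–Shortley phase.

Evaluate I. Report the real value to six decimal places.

-0.197649

m-sum 0 ✓  L=14 even ✓  4≤6≤8 ✓
Π(2lᵢ+1) = 5×13×13 = 845
triangle coeff Δ(2,6,6) = 1/90090
Σ_t [0,2]: t=0:+1/69120 t=1:−1/14400 t=2:+1/69120 = -7/172800
(3j)²=14/715 [(2 6 6; 0 0 0)], sign=-1
Σ_t [0,1]: t=0:+1/7257600 t=1:−1/725760 = -1/806400
(3j)²=27/910 [(2 6 6; 1 4 -5)], sign=+1
⇒ 4πI² = 27/55
I = (-1)√(27/55/(4π)) = -0.19764945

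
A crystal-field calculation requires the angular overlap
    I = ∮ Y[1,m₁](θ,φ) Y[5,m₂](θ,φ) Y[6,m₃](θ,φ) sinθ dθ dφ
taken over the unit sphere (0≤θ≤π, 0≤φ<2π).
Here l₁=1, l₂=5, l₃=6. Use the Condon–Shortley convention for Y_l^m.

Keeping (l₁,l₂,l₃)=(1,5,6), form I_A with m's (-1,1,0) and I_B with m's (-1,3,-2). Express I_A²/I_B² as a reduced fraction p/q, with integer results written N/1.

Shared (l₁,l₂,l₃)=(1,5,6): N and (l;000)² cancel in I_A²/I_B².
A: Δ = 0!·2!·10!/13! = 1/858; Racah Σ t=0..0: t=0:+1/34560 = 1/34560; ⇒ 3j(1 5 6; -1 1 0)² = 5/286, sgn +1
B: Δ = 0!·2!·10!/13! = 1/858; Racah Σ t=0..0: t=0:+1/161280 = 1/161280; ⇒ 3j(1 5 6; -1 3 -2)² = 1/143, sgn +1
I_A²/I_B² = (5/286)/(1/143) = 5/2

5/2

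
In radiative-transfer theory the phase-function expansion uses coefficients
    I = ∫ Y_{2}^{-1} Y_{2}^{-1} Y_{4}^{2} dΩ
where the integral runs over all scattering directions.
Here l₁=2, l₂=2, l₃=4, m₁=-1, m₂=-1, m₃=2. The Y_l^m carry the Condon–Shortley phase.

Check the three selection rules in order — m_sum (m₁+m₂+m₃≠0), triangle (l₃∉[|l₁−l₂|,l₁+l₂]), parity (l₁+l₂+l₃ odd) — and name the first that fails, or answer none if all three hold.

azimuthal sum: -1 − 1 + 2 = 0  ✓
0 ≤ 4 ≤ 4 (triangle on l)  ✓
L = 2 + 2 + 4 = 8 (even)  ✓

none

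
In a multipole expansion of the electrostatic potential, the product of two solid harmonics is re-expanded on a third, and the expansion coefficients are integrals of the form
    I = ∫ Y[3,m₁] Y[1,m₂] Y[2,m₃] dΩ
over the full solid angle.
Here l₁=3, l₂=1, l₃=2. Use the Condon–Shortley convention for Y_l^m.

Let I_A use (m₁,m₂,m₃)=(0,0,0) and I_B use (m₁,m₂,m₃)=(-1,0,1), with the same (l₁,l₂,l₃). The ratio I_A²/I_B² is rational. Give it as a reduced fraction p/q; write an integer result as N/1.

9/8

Same 3,1,2: normalisation and zero-m 3j drop out of the ratio.
A: Δ: 2! 4! 0! / 7! → 1/105; sum: t=1:−1/4 = -1/4; 3j²(3 1 2; 0 0 0) = Δ·Π!·Σ² = 3/35  (sign -1)
B: Δ: 2! 4! 0! / 7! → 1/105; sum: t=1:−1/6 = -1/6; 3j²(3 1 2; -1 0 1) = Δ·Π!·Σ² = 8/105  (sign +1)
I_A²/I_B² = (3/35)/(8/105) = 9/8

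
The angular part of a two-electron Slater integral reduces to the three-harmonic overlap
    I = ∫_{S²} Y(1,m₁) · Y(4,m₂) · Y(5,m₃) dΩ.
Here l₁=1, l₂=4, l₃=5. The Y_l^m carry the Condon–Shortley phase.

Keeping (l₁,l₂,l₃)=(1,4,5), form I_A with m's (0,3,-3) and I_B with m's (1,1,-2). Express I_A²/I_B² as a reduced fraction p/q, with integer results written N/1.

Shared (l₁,l₂,l₃)=(1,4,5): N and (l;000)² cancel in I_A²/I_B².
A: Δ = 0!·2!·8!/11! = 1/495; Racah Σ t=0..0: t=0:+1/5040 = 1/5040; ⇒ 3j(1 4 5; 0 3 -3)² = 16/495, sgn +1
B: Δ = 0!·2!·8!/11! = 1/495; Racah Σ t=0..0: t=0:+1/1440 = 1/1440; ⇒ 3j(1 4 5; 1 1 -2)² = 7/165, sgn -1
I_A²/I_B² = (16/495)/(7/165) = 16/21

16/21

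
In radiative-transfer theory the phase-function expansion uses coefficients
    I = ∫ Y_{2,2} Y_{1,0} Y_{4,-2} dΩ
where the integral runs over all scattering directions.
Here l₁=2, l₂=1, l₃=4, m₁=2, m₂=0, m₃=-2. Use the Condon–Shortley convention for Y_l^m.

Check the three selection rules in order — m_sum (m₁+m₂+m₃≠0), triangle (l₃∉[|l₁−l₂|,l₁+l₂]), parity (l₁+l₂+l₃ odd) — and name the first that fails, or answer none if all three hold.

triangle

m₁+m₂+m₃ = 2 + 0 − 2 = 0  ✓
triangle: |2−1|=1 ≤ l₃=4 ≤ 2+1=3  ✗
parity: l₁+l₂+l₃ = 7 is odd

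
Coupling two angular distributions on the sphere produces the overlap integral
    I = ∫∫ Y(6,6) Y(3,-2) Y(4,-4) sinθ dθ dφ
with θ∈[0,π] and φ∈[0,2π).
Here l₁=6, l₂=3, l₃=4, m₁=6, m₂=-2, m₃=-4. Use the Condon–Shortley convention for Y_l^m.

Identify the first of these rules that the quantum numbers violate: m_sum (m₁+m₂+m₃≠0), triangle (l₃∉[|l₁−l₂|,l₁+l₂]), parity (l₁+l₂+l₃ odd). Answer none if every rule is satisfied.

parity

Σmᵢ = 0  ✓
l₃∈[|l₁−l₂|,l₁+l₂]=[3,9], have l₃=4  ✓
Σlᵢ = 13 ⇒ odd  ✗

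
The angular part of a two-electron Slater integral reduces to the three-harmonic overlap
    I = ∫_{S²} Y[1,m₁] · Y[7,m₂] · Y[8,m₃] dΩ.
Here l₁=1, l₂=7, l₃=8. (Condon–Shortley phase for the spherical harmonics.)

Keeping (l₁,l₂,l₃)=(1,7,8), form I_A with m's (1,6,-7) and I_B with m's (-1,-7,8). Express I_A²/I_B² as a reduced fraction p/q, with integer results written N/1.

7/8

Shared (l₁,l₂,l₃)=(1,7,8): N and (l;000)² cancel in I_A²/I_B².
A: Δ = 0!·2!·14!/17! = 1/2040; Racah Σ t=0..0: t=0:+1/12454041600 = 1/12454041600; ⇒ 3j(1 7 8; 1 6 -7)² = 7/136, sgn -1
B: Δ = 0!·2!·14!/17! = 1/2040; Racah Σ t=0..0: t=0:+1/174356582400 = 1/174356582400; ⇒ 3j(1 7 8; -1 -7 8)² = 1/17, sgn +1
I_A²/I_B² = (7/136)/(1/17) = 7/8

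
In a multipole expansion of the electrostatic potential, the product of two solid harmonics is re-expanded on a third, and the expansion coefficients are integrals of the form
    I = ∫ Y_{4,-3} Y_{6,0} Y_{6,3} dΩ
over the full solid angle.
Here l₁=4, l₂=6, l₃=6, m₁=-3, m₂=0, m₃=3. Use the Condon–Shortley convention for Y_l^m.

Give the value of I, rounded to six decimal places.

0.109740

m-sum 0 ✓  L=16 even ✓  2≤6≤10 ✓
Π(2lᵢ+1) = 9×13×13 = 1521
triangle coeff Δ(4,6,6) = 1/15315300
Σ_t [0,4]: t=0:+1/829440 t=1:−1/25920 t=2:+1/9216 t=3:−1/25920 t=4:+1/829440 = 7/207360
(3j)²=28/2431 [(4 6 6; 0 0 0)], sign=+1
Σ_t [3,4]: t=3:−1/103680 t=4:+1/207360 = -1/207360
(3j)²=21/2431 [(4 6 6; -3 0 3)], sign=+1
⇒ 4πI² = 5292/34969
I = (+1)√(5292/34969/(4π)) = 0.10973960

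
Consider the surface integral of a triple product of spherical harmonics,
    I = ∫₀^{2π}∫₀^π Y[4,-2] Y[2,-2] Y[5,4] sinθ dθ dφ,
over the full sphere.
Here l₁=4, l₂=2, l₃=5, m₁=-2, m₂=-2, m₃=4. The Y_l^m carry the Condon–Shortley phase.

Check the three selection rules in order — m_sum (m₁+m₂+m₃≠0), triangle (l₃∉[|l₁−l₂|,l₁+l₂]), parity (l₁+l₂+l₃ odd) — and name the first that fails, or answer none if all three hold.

Σmᵢ = 0  ✓
l₃∈[|l₁−l₂|,l₁+l₂]=[2,6], have l₃=5  ✓
Σlᵢ = 11 ⇒ odd  ✗

parity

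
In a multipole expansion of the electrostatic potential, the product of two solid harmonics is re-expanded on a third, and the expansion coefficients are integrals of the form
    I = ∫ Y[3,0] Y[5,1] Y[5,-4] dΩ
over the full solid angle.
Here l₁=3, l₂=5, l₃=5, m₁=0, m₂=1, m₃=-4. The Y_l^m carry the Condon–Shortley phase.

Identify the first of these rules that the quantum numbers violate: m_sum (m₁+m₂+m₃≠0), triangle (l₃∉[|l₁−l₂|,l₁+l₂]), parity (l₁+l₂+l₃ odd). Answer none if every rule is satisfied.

azimuthal sum: 0 + 1 − 4 = -3  ✗
2 ≤ 5 ≤ 8 (triangle on l)
L = 3 + 5 + 5 = 13 (odd)

m_sum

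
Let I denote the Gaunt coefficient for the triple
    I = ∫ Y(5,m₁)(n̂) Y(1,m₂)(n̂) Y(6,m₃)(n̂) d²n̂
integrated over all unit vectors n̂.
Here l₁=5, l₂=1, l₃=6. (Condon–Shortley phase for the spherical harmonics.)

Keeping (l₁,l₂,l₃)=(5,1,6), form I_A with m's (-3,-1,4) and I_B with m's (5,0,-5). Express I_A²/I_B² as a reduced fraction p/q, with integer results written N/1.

l's match ⇒ only the (l;m) 3-j factors differ between A and B.
A: triangle coeff Δ(5,1,6) = 1/858; Σ_t [0,0]: t=0:+1/161280 = 1/161280; (3j)²=15/286 [(5 1 6; -3 -1 4)], sign=+1
B: triangle coeff Δ(5,1,6) = 1/858; Σ_t [0,0]: t=0:+1/3628800 = 1/3628800; (3j)²=1/78 [(5 1 6; 5 0 -5)], sign=-1
I_A²/I_B² = (15/286)/(1/78) = 45/11

45/11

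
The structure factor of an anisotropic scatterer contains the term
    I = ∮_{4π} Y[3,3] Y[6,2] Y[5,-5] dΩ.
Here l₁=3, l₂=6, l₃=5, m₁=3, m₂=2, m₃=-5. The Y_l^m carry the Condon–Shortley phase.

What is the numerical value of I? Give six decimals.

Rules hold: Σm=0, L=14 even, 3≤5≤9.
N = 7·13·11 = 1001
Δ = 4!·2!·8!/15! = 1/675675
Racah Σ t=1..3: t=1:−1/8640 t=2:+1/2304 t=3:−1/8640 = 7/34560
⇒ 3j(3 6 5; 0 0 0)² = 7/429, sgn -1
Racah Σ t=0..0: t=0:+1/1935360 = 1/1935360
⇒ 3j(3 6 5; 3 2 -5)² = 1/1001, sgn +1
4πI² = N·(3j₀)²·(3jₘ)² = 7/429
I = -1·√(0.016317/4π) = -0.03603425

-0.036034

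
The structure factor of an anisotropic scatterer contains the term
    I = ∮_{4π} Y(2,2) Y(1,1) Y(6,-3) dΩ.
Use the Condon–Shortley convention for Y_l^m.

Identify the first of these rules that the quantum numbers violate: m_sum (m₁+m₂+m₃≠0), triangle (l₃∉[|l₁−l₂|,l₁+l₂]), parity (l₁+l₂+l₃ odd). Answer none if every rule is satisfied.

triangle

azimuthal sum: 2 + 1 − 3 = 0  ✓
1 ≤ 6 ≤ 3 (triangle on l)  ✗
L = 2 + 1 + 6 = 9 (odd)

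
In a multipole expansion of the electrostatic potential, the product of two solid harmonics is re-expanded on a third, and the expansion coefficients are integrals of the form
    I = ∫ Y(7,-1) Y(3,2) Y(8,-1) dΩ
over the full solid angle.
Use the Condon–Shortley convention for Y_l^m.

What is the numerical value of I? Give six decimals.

0.131622

m-sum 0 ✓  L=18 even ✓  4≤8≤10 ✓
Π(2lᵢ+1) = 15×7×17 = 1785
triangle coeff Δ(7,3,8) = 1/5290740
Σ_t [0,2]: t=0:+1/7257600 t=1:−1/2073600 t=2:+1/7257600 = -1/4838400
(3j)²=252/20995 [(7 3 8; 0 0 0)], sign=-1
Σ_t [1,2]: t=1:−1/14515200 t=2:+1/6220800 = 1/10886400
(3j)²=128/12597 [(7 3 8; -1 2 -1)], sign=-1
⇒ 4πI² = 225792/1037153
I = (+1)√(225792/1037153/(4π)) = 0.13162183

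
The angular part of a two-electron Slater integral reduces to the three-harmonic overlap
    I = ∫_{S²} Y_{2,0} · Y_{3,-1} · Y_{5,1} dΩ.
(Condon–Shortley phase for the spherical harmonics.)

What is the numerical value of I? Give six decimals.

-0.227318

Checks pass: Σm=0; 10 even; l₃=5∈[1,5].
(2·2+1)(2·3+1)(2·5+1) = 385
Δ: 0! 4! 6! / 11! → 1/2310
sum: t=0:+1/144 = 1/144
3j²(2 3 5; 0 0 0) = Δ·Π!·Σ² = 10/231  (sign -1)
sum: t=0:+1/192 = 1/192
3j²(2 3 5; 0 -1 1) = Δ·Π!·Σ² = 3/77  (sign +1)
combine: 4πI² = 385·10/231·3/77 = 50/77
take √, sign -1: I = -0.22731846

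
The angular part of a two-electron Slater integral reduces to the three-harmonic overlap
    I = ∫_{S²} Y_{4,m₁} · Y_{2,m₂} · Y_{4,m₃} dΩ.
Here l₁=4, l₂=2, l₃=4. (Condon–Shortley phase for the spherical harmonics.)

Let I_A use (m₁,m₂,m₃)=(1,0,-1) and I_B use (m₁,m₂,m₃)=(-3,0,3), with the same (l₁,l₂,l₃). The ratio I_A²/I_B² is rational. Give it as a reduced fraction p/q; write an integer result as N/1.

l's match ⇒ only the (l;m) 3-j factors differ between A and B.
A: triangle coeff Δ(4,2,4) = 1/13860; Σ_t [0,2]: t=0:+1/144 t=1:−1/48 t=2:+1/480 = -17/1440; (3j)²=289/13860 [(4 2 4; 1 0 -1)], sign=+1
B: triangle coeff Δ(4,2,4) = 1/13860; Σ_t [1,2]: t=1:−1/720 t=2:+1/480 = 1/1440; (3j)²=7/1980 [(4 2 4; -3 0 3)], sign=-1
I_A²/I_B² = (289/13860)/(7/1980) = 289/49

289/49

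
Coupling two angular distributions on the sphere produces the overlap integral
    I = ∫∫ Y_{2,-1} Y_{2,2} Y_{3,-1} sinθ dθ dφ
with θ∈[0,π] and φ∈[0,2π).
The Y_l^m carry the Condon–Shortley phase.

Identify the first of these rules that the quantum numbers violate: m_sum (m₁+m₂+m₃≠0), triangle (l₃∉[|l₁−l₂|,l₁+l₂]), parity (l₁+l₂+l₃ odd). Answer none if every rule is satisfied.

azimuthal sum: -1 + 2 − 1 = 0  ✓
0 ≤ 3 ≤ 4 (triangle on l)  ✓
L = 2 + 2 + 3 = 7 (odd)  ✗

parity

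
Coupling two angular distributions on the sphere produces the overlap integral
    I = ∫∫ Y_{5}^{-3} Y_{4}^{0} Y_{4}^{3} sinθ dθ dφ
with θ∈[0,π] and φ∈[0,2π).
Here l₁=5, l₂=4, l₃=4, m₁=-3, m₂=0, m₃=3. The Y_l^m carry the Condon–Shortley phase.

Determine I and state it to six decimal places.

Σlᵢ=13 odd — θ-integrand is odd under cosθ→−cosθ; I=0

0.000000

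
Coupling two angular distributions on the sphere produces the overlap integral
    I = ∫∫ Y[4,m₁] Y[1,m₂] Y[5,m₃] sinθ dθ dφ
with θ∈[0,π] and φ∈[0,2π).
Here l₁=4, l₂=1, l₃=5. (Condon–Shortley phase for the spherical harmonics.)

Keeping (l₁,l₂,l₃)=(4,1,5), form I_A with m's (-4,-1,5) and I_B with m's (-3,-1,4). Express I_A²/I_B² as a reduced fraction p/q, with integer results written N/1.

Shared (l₁,l₂,l₃)=(4,1,5): N and (l;000)² cancel in I_A²/I_B².
A: Δ = 0!·8!·2!/11! = 1/495; Racah Σ t=0..0: t=0:+1/80640 = 1/80640; ⇒ 3j(4 1 5; -4 -1 5)² = 1/11, sgn +1
B: Δ = 0!·8!·2!/11! = 1/495; Racah Σ t=0..0: t=0:+1/10080 = 1/10080; ⇒ 3j(4 1 5; -3 -1 4)² = 4/55, sgn -1
I_A²/I_B² = (1/11)/(4/55) = 5/4

5/4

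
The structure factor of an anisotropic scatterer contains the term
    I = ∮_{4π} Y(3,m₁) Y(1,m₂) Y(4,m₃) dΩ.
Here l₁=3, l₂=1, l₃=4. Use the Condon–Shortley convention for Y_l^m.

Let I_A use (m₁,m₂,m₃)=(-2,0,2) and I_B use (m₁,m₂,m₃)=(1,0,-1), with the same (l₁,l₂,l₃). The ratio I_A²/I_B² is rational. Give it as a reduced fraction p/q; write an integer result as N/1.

4/5

Same 3,1,4: normalisation and zero-m 3j drop out of the ratio.
A: Δ: 0! 6! 2! / 9! → 1/252; sum: t=0:+1/120 = 1/120; 3j²(3 1 4; -2 0 2) = Δ·Π!·Σ² = 1/21  (sign +1)
B: Δ: 0! 6! 2! / 9! → 1/252; sum: t=0:+1/48 = 1/48; 3j²(3 1 4; 1 0 -1) = Δ·Π!·Σ² = 5/84  (sign -1)
I_A²/I_B² = (1/21)/(5/84) = 4/5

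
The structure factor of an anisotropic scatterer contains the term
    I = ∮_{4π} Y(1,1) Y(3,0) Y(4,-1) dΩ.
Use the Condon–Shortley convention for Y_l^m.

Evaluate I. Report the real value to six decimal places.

m-sum 0 ✓  L=8 even ✓  2≤4≤4 ✓
Π(2lᵢ+1) = 3×7×9 = 189
triangle coeff Δ(1,3,4) = 1/252
Σ_t [0,0]: t=0:+1/36 = 1/36
(3j)²=4/63 [(1 3 4; 0 0 0)], sign=+1
Σ_t [0,0]: t=0:+1/72 = 1/72
(3j)²=5/126 [(1 3 4; 1 0 -1)], sign=-1
⇒ 4πI² = 10/21
I = (-1)√(10/21/(4π)) = -0.19466390

-0.194664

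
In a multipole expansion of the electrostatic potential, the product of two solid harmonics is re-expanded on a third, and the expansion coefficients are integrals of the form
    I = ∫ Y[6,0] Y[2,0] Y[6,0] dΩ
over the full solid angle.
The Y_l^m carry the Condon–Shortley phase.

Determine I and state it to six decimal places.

m-sum 0 ✓  L=14 even ✓  4≤6≤8 ✓
Π(2lᵢ+1) = 13×5×13 = 845
triangle coeff Δ(6,2,6) = 1/90090
Σ_t [0,2]: t=0:+1/69120 t=1:−1/14400 t=2:+1/69120 = -7/172800
(3j)²=14/715 [(6 2 6; 0 0 0)], sign=-1
(m-triple is (0,0,0) — same symbol as above.)
⇒ 4πI² = 196/605
I = (+1)√(196/605/(4π)) = 0.16056298

0.160563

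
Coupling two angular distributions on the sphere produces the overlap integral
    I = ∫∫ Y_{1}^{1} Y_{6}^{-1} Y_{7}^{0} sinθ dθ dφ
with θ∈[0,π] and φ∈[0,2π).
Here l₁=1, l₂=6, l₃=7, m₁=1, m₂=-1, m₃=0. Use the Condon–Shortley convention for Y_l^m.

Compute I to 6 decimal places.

0.160342

Rules hold: Σm=0, L=14 even, 5≤7≤7.
N = 3·13·15 = 585
Δ = 0!·2!·12!/15! = 1/1365
Racah Σ t=0..0: t=0:+1/518400 = 1/518400
⇒ 3j(1 6 7; 0 0 0)² = 7/195, sgn -1
Racah Σ t=0..0: t=0:+1/1209600 = 1/1209600
⇒ 3j(1 6 7; 1 -1 0)² = 1/65, sgn -1
4πI² = N·(3j₀)²·(3jₘ)² = 21/65
I = +1·√(0.323077/4π) = 0.16034227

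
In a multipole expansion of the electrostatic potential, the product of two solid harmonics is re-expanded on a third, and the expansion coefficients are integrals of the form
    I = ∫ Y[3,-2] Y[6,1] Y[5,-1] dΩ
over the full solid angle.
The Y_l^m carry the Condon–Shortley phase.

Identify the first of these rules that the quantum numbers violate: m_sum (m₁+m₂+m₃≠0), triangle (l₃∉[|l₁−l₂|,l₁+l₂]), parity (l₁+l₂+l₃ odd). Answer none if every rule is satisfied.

m_sum

Σmᵢ = -2  ✗
l₃∈[|l₁−l₂|,l₁+l₂]=[3,9], have l₃=5
Σlᵢ = 14 ⇒ even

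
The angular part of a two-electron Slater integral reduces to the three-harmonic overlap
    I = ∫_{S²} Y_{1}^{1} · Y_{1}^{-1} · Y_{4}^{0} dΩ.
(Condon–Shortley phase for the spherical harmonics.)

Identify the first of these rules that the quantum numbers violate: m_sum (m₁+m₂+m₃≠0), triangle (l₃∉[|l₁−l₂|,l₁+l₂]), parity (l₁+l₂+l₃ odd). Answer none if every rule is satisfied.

Σmᵢ = 0  ✓
l₃∈[|l₁−l₂|,l₁+l₂]=[0,2], have l₃=4  ✗
Σlᵢ = 6 ⇒ even

triangle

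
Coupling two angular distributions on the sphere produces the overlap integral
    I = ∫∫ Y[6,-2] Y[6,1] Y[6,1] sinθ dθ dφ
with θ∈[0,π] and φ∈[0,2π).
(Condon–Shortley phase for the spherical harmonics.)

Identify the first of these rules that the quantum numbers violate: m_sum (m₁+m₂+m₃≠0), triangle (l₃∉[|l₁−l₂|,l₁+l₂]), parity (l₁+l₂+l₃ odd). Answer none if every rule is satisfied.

azimuthal sum: -2 + 1 + 1 = 0  ✓
0 ≤ 6 ≤ 12 (triangle on l)  ✓
L = 6 + 6 + 6 = 18 (even)  ✓

none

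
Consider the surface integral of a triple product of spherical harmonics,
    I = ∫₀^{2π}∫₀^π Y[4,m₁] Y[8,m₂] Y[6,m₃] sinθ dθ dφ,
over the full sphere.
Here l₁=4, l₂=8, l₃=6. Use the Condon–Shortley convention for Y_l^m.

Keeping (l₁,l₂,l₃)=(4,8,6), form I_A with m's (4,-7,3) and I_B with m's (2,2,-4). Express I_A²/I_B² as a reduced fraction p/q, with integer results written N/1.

Same 4,8,6: normalisation and zero-m 3j drop out of the ratio.
A: Δ: 6! 2! 10! / 19! → 1/23279256; sum: t=0:+1/522547200 = 1/522547200; 3j²(4 8 6; 4 -7 3) = Δ·Π!·Σ² = 35/1938  (sign -1)
B: Δ: 6! 2! 10! / 19! → 1/23279256; sum: t=0:+1/5225472000 t=1:−1/43545600 t=2:+1/7741440 = 139/1306368000; 3j²(4 8 6; 2 2 -4) = Δ·Π!·Σ² = 38642/2909907  (sign +1)
I_A²/I_B² = (35/1938)/(38642/2909907) = 105105/77284

105105/77284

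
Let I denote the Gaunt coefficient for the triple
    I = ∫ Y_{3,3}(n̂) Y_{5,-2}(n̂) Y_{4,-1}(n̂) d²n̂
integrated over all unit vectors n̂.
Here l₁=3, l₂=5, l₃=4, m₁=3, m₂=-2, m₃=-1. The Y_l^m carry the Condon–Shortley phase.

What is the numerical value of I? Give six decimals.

Rules hold: Σm=0, L=12 even, 2≤4≤8.
N = 7·11·9 = 693
Δ = 4!·2!·6!/13! = 1/180180
Racah Σ t=1..3: t=1:−1/576 t=2:+1/144 t=3:−1/576 = 1/288
⇒ 3j(3 5 4; 0 0 0)² = 20/1001, sgn +1
Racah Σ t=0..0: t=0:+1/1728 = 1/1728
⇒ 3j(3 5 4; 3 -2 -1)² = 25/858, sgn -1
4πI² = N·(3j₀)²·(3jₘ)² = 750/1859
I = -1·√(0.403443/4π) = -0.17917854

-0.179179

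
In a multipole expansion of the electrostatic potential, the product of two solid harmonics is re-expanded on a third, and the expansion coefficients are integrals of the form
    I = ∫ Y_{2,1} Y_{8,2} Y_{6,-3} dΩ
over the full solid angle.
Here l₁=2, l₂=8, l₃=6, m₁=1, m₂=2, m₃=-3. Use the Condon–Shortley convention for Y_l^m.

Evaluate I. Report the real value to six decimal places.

Checks pass: Σm=0; 16 even; l₃=6∈[6,10].
(2·2+1)(2·8+1)(2·6+1) = 1105
Δ: 4! 0! 12! / 17! → 1/30940
sum: t=2:+1/2073600 = 1/2073600
3j²(2 8 6; 0 0 0) = Δ·Π!·Σ² = 28/1105  (sign +1)
sum: t=1:−1/13063680 = -1/13063680
3j²(2 8 6; 1 2 -3) = Δ·Π!·Σ² = 10/1547  (sign +1)
combine: 4πI² = 1105·28/1105·10/1547 = 40/221
take √, sign +1: I = 0.12001318

0.120013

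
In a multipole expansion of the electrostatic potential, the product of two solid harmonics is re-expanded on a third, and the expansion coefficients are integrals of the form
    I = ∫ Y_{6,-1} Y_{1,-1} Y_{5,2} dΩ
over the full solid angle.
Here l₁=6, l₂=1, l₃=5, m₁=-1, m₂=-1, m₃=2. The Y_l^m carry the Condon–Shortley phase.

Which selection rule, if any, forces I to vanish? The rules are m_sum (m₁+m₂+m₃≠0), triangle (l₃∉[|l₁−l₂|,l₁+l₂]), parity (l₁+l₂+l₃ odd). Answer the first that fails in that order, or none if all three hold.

none

azimuthal sum: -1 − 1 + 2 = 0  ✓
5 ≤ 5 ≤ 7 (triangle on l)  ✓
L = 6 + 1 + 5 = 12 (even)  ✓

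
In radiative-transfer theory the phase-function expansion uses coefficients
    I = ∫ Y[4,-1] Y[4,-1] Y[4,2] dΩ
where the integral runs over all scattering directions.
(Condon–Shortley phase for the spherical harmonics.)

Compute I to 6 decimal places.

0.144370

Checks pass: Σm=0; 12 even; l₃=4∈[0,8].
(2·4+1)(2·4+1)(2·4+1) = 729
Δ: 4! 4! 4! / 13! → 1/450450
sum: t=0:+1/13824 t=1:−1/216 t=2:+1/64 t=3:−1/216 t=4:+1/13824 = 5/768
3j²(4 4 4; 0 0 0) = Δ·Π!·Σ² = 18/1001  (sign +1)
sum: t=1:−1/576 t=2:+1/144 t=3:−1/576 = 1/288
3j²(4 4 4; -1 -1 2) = Δ·Π!·Σ² = 20/1001  (sign +1)
combine: 4πI² = 729·18/1001·20/1001 = 262440/1002001
take √, sign +1: I = 0.14436968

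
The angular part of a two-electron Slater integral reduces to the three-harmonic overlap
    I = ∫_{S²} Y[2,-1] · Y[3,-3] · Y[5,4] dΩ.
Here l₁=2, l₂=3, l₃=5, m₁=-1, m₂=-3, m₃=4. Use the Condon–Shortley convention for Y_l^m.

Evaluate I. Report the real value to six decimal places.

0.219610

Rules hold: Σm=0, L=10 even, 1≤5≤5.
N = 5·7·11 = 385
Δ = 0!·4!·6!/11! = 1/2310
Racah Σ t=0..0: t=0:+1/144 = 1/144
⇒ 3j(2 3 5; 0 0 0)² = 10/231, sgn -1
Racah Σ t=0..0: t=0:+1/4320 = 1/4320
⇒ 3j(2 3 5; -1 -3 4)² = 2/55, sgn -1
4πI² = N·(3j₀)²·(3jₘ)² = 20/33
I = +1·√(0.606061/4π) = 0.21961050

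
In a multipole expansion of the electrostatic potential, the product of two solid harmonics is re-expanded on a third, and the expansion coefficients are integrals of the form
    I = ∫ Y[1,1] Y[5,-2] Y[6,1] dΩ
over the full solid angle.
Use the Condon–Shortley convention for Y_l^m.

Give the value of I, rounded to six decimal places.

Rules hold: Σm=0, L=12 even, 4≤6≤6.
N = 3·11·13 = 429
Δ = 0!·2!·10!/13! = 1/858
Racah Σ t=0..0: t=0:+1/14400 = 1/14400
⇒ 3j(1 5 6; 0 0 0)² = 6/143, sgn +1
Racah Σ t=0..0: t=0:+1/60480 = 1/60480
⇒ 3j(1 5 6; 1 -2 1)² = 5/429, sgn -1
4πI² = N·(3j₀)²·(3jₘ)² = 30/143
I = -1·√(0.20979/4π) = -0.12920749

-0.129207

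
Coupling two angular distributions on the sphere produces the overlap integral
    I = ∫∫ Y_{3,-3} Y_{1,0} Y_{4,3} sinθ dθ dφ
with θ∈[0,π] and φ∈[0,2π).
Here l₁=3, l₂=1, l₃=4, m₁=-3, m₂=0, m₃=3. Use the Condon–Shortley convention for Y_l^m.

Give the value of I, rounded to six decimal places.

-0.162868

m-sum 0 ✓  L=8 even ✓  2≤4≤4 ✓
Π(2lᵢ+1) = 7×3×9 = 189
triangle coeff Δ(3,1,4) = 1/252
Σ_t [0,0]: t=0:+1/36 = 1/36
(3j)²=4/63 [(3 1 4; 0 0 0)], sign=+1
Σ_t [0,0]: t=0:+1/720 = 1/720
(3j)²=1/36 [(3 1 4; -3 0 3)], sign=-1
⇒ 4πI² = 1/3
I = (-1)√(1/3/(4π)) = -0.16286750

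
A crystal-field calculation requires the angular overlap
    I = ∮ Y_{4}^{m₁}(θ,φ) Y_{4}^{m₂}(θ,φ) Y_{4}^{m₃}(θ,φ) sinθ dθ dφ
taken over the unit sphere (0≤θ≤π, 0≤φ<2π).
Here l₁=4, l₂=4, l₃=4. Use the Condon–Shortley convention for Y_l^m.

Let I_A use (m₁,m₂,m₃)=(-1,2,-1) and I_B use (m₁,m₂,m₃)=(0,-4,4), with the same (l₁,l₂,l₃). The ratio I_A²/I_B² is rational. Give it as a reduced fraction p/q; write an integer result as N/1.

Shared (l₁,l₂,l₃)=(4,4,4): N and (l;000)² cancel in I_A²/I_B².
A: Δ = 4!·4!·4!/13! = 1/450450; Racah Σ t=2..4: t=2:+1/576 t=3:−1/144 t=4:+1/576 = -1/288; ⇒ 3j(4 4 4; -1 2 -1)² = 20/1001, sgn +1
B: Δ = 4!·4!·4!/13! = 1/450450; Racah Σ t=0..0: t=0:+1/13824 = 1/13824; ⇒ 3j(4 4 4; 0 -4 4)² = 14/1287, sgn +1
I_A²/I_B² = (20/1001)/(14/1287) = 90/49

90/49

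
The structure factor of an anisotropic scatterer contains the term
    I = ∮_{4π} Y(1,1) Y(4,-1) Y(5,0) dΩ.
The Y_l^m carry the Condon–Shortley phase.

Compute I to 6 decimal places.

0.155288

Checks pass: Σm=0; 10 even; l₃=5∈[3,5].
(2·1+1)(2·4+1)(2·5+1) = 297
Δ: 0! 2! 8! / 11! → 1/495
sum: t=0:+1/576 = 1/576
3j²(1 4 5; 0 0 0) = Δ·Π!·Σ² = 5/99  (sign -1)
sum: t=0:+1/1440 = 1/1440
3j²(1 4 5; 1 -1 0) = Δ·Π!·Σ² = 2/99  (sign -1)
combine: 4πI² = 297·5/99·2/99 = 10/33
take √, sign +1: I = 0.15528807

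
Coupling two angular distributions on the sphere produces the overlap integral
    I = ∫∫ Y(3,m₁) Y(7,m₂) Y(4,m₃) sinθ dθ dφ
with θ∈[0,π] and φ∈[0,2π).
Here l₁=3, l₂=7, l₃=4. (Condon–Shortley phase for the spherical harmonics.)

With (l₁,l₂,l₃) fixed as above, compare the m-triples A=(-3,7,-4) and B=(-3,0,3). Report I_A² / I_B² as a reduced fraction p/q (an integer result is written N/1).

429/1

Same 3,7,4: normalisation and zero-m 3j drop out of the ratio.
A: Δ: 6! 0! 8! / 15! → 1/45045; sum: t=6:+1/29030400 = 1/29030400; 3j²(3 7 4; -3 7 -4) = Δ·Π!·Σ² = 1/15  (sign +1)
B: Δ: 6! 0! 8! / 15! → 1/45045; sum: t=6:+1/3628800 = 1/3628800; 3j²(3 7 4; -3 0 3) = Δ·Π!·Σ² = 1/6435  (sign -1)
I_A²/I_B² = (1/15)/(1/6435) = 429/1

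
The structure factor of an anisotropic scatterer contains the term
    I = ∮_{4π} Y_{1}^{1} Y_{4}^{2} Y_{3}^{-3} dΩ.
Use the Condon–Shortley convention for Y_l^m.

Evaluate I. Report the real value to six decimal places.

Rules hold: Σm=0, L=8 even, 3≤3≤5.
N = 3·9·7 = 189
Δ = 2!·0!·6!/9! = 1/252
Racah Σ t=1..1: t=1:−1/36 = -1/36
⇒ 3j(1 4 3; 0 0 0)² = 4/63, sgn +1
Racah Σ t=0..0: t=0:+1/1440 = 1/1440
⇒ 3j(1 4 3; 1 2 -3)² = 1/252, sgn +1
4πI² = N·(3j₀)²·(3jₘ)² = 1/21
I = +1·√(0.047619/4π) = 0.06155813

0.061558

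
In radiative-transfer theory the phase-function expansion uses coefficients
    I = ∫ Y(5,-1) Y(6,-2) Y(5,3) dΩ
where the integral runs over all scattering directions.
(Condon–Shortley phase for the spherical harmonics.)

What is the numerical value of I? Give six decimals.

Rules hold: Σm=0, L=16 even, 1≤5≤11.
N = 11·13·11 = 1573
Δ = 6!·4!·6!/17! = 1/28588560
Racah Σ t=1..5: t=1:−1/345600 t=2:+1/13824 t=3:−1/5184 t=4:+1/13824 t=5:−1/345600 = -7/129600
⇒ 3j(5 6 5; 0 0 0)² = 80/7293, sgn +1
Racah Σ t=2..4: t=2:+1/55296 t=3:−1/25920 t=4:+1/138240 = -11/829440
⇒ 3j(5 6 5; -1 -2 3)² = 11/1326, sgn -1
4πI² = N·(3j₀)²·(3jₘ)² = 4840/33813
I = -1·√(0.14314/4π) = -0.10672739

-0.106727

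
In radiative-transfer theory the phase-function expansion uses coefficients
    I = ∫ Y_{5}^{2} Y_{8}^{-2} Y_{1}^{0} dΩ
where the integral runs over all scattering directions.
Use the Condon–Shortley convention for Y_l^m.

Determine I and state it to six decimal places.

triangle: need 3≤l₃≤13, have 1; I=0

0.000000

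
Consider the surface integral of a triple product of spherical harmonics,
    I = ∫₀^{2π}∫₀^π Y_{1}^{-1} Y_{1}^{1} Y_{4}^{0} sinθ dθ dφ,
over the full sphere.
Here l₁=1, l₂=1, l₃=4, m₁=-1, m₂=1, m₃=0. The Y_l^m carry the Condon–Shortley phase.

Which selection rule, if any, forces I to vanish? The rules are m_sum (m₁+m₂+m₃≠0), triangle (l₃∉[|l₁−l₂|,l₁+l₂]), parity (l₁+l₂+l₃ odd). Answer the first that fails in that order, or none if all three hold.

triangle

azimuthal sum: -1 + 1 + 0 = 0  ✓
0 ≤ 4 ≤ 2 (triangle on l)  ✗
L = 1 + 1 + 4 = 6 (even)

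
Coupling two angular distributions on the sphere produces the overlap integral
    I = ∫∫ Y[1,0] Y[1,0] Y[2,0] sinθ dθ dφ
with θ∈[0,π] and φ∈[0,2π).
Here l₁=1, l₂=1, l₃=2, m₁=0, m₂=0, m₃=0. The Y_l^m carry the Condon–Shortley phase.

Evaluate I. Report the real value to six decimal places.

0.252313

Checks pass: Σm=0; 4 even; l₃=2∈[0,2].
(2·1+1)(2·1+1)(2·2+1) = 45
Δ: 0! 2! 2! / 5! → 1/30
sum: t=0:+1/1 = 1/1
3j²(1 1 2; 0 0 0) = Δ·Π!·Σ² = 2/15  (sign +1)
(m-triple is (0,0,0) — same symbol as above.)
combine: 4πI² = 45·2/15·2/15 = 4/5
take √, sign +1: I = 0.25231325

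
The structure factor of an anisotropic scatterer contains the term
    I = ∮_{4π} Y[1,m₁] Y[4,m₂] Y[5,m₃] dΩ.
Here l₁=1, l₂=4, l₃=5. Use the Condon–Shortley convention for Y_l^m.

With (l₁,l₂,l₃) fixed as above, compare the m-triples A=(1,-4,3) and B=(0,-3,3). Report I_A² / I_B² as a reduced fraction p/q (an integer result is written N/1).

Same 1,4,5: normalisation and zero-m 3j drop out of the ratio.
A: Δ: 0! 2! 8! / 11! → 1/495; sum: t=0:+1/80640 = 1/80640; 3j²(1 4 5; 1 -4 3) = Δ·Π!·Σ² = 1/495  (sign +1)
B: Δ: 0! 2! 8! / 11! → 1/495; sum: t=0:+1/5040 = 1/5040; 3j²(1 4 5; 0 -3 3) = Δ·Π!·Σ² = 16/495  (sign +1)
I_A²/I_B² = (1/495)/(16/495) = 1/16

1/16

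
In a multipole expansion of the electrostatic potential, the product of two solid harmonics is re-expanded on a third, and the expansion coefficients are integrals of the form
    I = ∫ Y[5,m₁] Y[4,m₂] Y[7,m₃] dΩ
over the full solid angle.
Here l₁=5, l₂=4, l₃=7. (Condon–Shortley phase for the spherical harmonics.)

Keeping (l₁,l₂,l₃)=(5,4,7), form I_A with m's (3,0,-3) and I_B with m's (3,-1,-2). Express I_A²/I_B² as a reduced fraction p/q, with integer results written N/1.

Shared (l₁,l₂,l₃)=(5,4,7): N and (l;000)² cancel in I_A²/I_B².
A: Δ = 2!·8!·6!/17! = 1/6126120; Racah Σ t=0..2: t=0:+1/138240 t=1:−1/181440 t=2:+1/3870720 = 23/11612160; ⇒ 3j(5 4 7; 3 0 -3)² = 529/204204, sgn +1
B: Δ = 2!·8!·6!/17! = 1/6126120; Racah Σ t=0..2: t=0:+1/103680 t=1:−1/241920 t=2:+1/9676800 = 163/29030400; ⇒ 3j(5 4 7; 3 -1 -2)² = 26569/2042040, sgn -1
I_A²/I_B² = (529/204204)/(26569/2042040) = 5290/26569

5290/26569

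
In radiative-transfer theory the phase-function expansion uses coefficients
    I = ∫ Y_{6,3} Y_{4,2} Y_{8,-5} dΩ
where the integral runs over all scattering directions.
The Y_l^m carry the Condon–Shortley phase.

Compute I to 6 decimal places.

Rules hold: Σm=0, L=18 even, 2≤8≤10.
N = 13·9·17 = 1989
Δ = 2!·10!·6!/19! = 1/23279256
Racah Σ t=0..2: t=0:+1/1658880 t=1:−1/518400 t=2:+1/1658880 = -1/1382400
⇒ 3j(6 4 8; 0 0 0)² = 504/46189, sgn -1
Racah Σ t=0..2: t=0:+1/43545600 t=1:−1/9676800 t=2:+1/34836480 = -1/19353600
⇒ 3j(6 4 8; 3 2 -5)² = 243/18088, sgn +1
4πI² = N·(3j₀)²·(3jₘ)² = 19683/67507
I = -1·√(0.29157/4π) = -0.15232329

-0.152323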